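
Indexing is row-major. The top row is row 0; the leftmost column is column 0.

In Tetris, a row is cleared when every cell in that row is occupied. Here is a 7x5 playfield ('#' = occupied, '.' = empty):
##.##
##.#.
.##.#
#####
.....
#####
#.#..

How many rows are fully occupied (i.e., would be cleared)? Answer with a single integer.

Answer: 2

Derivation:
Check each row:
  row 0: 1 empty cell -> not full
  row 1: 2 empty cells -> not full
  row 2: 2 empty cells -> not full
  row 3: 0 empty cells -> FULL (clear)
  row 4: 5 empty cells -> not full
  row 5: 0 empty cells -> FULL (clear)
  row 6: 3 empty cells -> not full
Total rows cleared: 2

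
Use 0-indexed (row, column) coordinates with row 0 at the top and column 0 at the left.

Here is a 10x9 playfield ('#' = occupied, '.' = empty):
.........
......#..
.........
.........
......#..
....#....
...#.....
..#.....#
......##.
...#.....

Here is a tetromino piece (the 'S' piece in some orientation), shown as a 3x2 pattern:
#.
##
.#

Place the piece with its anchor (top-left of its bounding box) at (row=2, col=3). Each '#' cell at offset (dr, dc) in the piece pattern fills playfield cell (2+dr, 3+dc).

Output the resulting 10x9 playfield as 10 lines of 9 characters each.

Fill (2+0,3+0) = (2,3)
Fill (2+1,3+0) = (3,3)
Fill (2+1,3+1) = (3,4)
Fill (2+2,3+1) = (4,4)

Answer: .........
......#..
...#.....
...##....
....#.#..
....#....
...#.....
..#.....#
......##.
...#.....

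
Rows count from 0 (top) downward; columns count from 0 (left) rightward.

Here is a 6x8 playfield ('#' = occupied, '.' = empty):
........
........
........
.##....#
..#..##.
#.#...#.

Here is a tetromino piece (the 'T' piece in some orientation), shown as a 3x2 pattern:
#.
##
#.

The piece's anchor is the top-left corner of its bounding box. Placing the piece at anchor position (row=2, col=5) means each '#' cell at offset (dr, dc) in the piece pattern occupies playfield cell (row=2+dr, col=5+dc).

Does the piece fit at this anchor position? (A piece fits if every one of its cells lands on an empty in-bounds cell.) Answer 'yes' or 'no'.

Check each piece cell at anchor (2, 5):
  offset (0,0) -> (2,5): empty -> OK
  offset (1,0) -> (3,5): empty -> OK
  offset (1,1) -> (3,6): empty -> OK
  offset (2,0) -> (4,5): occupied ('#') -> FAIL
All cells valid: no

Answer: no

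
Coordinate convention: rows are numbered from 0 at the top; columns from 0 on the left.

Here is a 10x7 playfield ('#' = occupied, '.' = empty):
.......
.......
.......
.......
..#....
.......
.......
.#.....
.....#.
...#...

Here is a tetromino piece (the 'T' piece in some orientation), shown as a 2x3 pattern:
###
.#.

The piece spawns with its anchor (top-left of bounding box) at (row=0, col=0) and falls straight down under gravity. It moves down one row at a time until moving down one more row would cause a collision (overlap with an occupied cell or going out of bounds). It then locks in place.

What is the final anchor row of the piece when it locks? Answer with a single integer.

Spawn at (row=0, col=0). Try each row:
  row 0: fits
  row 1: fits
  row 2: fits
  row 3: fits
  row 4: blocked -> lock at row 3

Answer: 3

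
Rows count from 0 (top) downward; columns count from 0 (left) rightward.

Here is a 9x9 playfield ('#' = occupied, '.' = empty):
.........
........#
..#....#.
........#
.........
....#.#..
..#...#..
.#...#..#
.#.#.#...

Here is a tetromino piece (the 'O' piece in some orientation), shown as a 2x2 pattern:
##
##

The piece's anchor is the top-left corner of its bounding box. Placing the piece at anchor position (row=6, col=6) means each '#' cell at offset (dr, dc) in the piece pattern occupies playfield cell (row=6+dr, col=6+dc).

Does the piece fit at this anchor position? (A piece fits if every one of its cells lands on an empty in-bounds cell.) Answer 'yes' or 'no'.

Answer: no

Derivation:
Check each piece cell at anchor (6, 6):
  offset (0,0) -> (6,6): occupied ('#') -> FAIL
  offset (0,1) -> (6,7): empty -> OK
  offset (1,0) -> (7,6): empty -> OK
  offset (1,1) -> (7,7): empty -> OK
All cells valid: no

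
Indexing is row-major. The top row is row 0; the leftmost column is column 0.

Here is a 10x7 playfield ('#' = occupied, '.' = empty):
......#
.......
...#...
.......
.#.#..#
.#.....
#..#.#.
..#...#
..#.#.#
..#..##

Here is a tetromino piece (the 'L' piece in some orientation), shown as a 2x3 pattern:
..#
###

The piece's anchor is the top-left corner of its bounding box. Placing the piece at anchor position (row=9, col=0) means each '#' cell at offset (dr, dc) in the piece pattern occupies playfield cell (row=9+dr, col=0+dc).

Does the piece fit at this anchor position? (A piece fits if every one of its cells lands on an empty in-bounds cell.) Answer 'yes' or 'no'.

Check each piece cell at anchor (9, 0):
  offset (0,2) -> (9,2): occupied ('#') -> FAIL
  offset (1,0) -> (10,0): out of bounds -> FAIL
  offset (1,1) -> (10,1): out of bounds -> FAIL
  offset (1,2) -> (10,2): out of bounds -> FAIL
All cells valid: no

Answer: no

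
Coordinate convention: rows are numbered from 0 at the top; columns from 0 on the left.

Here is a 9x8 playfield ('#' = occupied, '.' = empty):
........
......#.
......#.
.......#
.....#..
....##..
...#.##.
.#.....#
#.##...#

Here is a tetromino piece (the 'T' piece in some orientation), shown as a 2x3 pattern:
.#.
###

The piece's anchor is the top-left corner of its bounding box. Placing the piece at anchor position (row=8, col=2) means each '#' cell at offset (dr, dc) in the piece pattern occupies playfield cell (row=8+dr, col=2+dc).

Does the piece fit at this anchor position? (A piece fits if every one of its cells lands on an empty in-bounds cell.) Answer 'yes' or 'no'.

Answer: no

Derivation:
Check each piece cell at anchor (8, 2):
  offset (0,1) -> (8,3): occupied ('#') -> FAIL
  offset (1,0) -> (9,2): out of bounds -> FAIL
  offset (1,1) -> (9,3): out of bounds -> FAIL
  offset (1,2) -> (9,4): out of bounds -> FAIL
All cells valid: no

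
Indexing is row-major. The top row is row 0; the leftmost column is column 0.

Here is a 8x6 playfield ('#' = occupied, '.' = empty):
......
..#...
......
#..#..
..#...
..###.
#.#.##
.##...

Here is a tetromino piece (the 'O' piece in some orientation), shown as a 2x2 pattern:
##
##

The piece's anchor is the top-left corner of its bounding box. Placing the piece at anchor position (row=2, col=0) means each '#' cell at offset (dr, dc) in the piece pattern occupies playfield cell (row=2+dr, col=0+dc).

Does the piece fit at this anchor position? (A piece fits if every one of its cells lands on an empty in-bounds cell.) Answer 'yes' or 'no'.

Check each piece cell at anchor (2, 0):
  offset (0,0) -> (2,0): empty -> OK
  offset (0,1) -> (2,1): empty -> OK
  offset (1,0) -> (3,0): occupied ('#') -> FAIL
  offset (1,1) -> (3,1): empty -> OK
All cells valid: no

Answer: no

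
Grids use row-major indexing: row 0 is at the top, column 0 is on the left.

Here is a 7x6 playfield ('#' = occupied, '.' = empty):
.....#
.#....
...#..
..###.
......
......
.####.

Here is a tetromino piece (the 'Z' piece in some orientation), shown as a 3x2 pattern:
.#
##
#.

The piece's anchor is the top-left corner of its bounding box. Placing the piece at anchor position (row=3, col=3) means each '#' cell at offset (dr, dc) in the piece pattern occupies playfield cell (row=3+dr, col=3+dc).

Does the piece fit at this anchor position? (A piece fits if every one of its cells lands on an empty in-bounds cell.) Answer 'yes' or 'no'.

Answer: no

Derivation:
Check each piece cell at anchor (3, 3):
  offset (0,1) -> (3,4): occupied ('#') -> FAIL
  offset (1,0) -> (4,3): empty -> OK
  offset (1,1) -> (4,4): empty -> OK
  offset (2,0) -> (5,3): empty -> OK
All cells valid: no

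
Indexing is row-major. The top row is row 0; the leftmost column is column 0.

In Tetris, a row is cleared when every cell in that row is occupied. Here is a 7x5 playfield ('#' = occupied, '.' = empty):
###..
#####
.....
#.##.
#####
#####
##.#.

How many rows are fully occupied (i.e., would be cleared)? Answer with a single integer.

Check each row:
  row 0: 2 empty cells -> not full
  row 1: 0 empty cells -> FULL (clear)
  row 2: 5 empty cells -> not full
  row 3: 2 empty cells -> not full
  row 4: 0 empty cells -> FULL (clear)
  row 5: 0 empty cells -> FULL (clear)
  row 6: 2 empty cells -> not full
Total rows cleared: 3

Answer: 3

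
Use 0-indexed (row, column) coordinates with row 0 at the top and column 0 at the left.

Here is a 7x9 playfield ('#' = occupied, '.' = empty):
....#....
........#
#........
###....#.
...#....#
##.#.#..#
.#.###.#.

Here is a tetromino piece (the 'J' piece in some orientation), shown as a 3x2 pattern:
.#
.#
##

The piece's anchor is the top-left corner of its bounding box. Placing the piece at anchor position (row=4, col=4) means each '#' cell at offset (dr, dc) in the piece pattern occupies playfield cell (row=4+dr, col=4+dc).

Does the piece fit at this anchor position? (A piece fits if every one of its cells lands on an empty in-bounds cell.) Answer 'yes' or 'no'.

Answer: no

Derivation:
Check each piece cell at anchor (4, 4):
  offset (0,1) -> (4,5): empty -> OK
  offset (1,1) -> (5,5): occupied ('#') -> FAIL
  offset (2,0) -> (6,4): occupied ('#') -> FAIL
  offset (2,1) -> (6,5): occupied ('#') -> FAIL
All cells valid: no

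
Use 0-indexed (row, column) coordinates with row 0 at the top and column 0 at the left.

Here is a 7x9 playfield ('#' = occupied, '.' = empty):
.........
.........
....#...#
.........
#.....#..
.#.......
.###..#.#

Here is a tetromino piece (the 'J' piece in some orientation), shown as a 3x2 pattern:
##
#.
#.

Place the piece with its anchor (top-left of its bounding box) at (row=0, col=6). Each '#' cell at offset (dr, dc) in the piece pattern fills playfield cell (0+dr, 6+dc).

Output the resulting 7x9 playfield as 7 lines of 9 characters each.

Fill (0+0,6+0) = (0,6)
Fill (0+0,6+1) = (0,7)
Fill (0+1,6+0) = (1,6)
Fill (0+2,6+0) = (2,6)

Answer: ......##.
......#..
....#.#.#
.........
#.....#..
.#.......
.###..#.#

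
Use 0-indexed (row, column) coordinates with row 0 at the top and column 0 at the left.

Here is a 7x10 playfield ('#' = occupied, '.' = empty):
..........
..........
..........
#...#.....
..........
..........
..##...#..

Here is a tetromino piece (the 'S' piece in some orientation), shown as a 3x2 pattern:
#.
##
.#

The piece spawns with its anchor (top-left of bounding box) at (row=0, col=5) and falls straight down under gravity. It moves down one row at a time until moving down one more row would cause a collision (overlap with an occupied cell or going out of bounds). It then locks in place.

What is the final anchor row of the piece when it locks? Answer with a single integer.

Spawn at (row=0, col=5). Try each row:
  row 0: fits
  row 1: fits
  row 2: fits
  row 3: fits
  row 4: fits
  row 5: blocked -> lock at row 4

Answer: 4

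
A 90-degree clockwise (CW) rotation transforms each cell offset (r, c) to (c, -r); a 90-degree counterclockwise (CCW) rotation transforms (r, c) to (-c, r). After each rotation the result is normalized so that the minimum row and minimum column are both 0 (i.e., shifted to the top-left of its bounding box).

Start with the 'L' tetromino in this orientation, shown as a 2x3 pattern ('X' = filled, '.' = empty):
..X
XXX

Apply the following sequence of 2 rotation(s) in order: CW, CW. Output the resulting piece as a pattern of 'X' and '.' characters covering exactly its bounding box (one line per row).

Start:
..X
XXX
After rotation 1 (CW):
X.
X.
XX
After rotation 2 (CW):
XXX
X..

Answer: XXX
X..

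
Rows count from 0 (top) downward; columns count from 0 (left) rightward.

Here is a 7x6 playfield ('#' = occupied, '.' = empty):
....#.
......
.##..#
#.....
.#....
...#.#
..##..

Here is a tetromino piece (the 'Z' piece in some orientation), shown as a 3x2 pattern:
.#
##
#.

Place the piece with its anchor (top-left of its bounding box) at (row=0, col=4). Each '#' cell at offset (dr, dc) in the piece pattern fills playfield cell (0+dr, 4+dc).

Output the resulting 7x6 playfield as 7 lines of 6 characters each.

Answer: ....##
....##
.##.##
#.....
.#....
...#.#
..##..

Derivation:
Fill (0+0,4+1) = (0,5)
Fill (0+1,4+0) = (1,4)
Fill (0+1,4+1) = (1,5)
Fill (0+2,4+0) = (2,4)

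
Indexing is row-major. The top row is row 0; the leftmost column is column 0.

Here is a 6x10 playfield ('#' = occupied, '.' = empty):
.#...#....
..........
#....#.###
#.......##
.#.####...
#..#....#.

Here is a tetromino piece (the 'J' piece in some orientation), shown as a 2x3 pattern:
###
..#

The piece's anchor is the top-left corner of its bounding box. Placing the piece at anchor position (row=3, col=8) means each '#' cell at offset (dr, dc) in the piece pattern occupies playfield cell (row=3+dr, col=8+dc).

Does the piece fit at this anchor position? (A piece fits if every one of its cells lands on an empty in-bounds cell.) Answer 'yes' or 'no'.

Answer: no

Derivation:
Check each piece cell at anchor (3, 8):
  offset (0,0) -> (3,8): occupied ('#') -> FAIL
  offset (0,1) -> (3,9): occupied ('#') -> FAIL
  offset (0,2) -> (3,10): out of bounds -> FAIL
  offset (1,2) -> (4,10): out of bounds -> FAIL
All cells valid: no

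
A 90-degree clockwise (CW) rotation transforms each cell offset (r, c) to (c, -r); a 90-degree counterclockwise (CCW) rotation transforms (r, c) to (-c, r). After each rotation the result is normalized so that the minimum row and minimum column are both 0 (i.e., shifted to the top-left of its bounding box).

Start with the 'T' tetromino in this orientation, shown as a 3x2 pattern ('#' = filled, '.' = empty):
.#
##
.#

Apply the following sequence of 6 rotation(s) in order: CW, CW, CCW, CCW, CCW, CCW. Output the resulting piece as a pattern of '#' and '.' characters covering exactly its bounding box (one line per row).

Start:
.#
##
.#
After rotation 1 (CW):
.#.
###
After rotation 2 (CW):
#.
##
#.
After rotation 3 (CCW):
.#.
###
After rotation 4 (CCW):
.#
##
.#
After rotation 5 (CCW):
###
.#.
After rotation 6 (CCW):
#.
##
#.

Answer: #.
##
#.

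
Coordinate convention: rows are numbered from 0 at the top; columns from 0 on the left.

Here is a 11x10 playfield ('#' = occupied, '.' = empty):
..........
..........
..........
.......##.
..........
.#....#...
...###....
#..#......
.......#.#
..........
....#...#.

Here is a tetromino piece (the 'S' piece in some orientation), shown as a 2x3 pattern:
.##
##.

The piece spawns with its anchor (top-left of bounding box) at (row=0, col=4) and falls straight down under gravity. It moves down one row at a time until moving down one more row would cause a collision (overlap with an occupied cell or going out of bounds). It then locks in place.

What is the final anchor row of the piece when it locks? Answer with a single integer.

Spawn at (row=0, col=4). Try each row:
  row 0: fits
  row 1: fits
  row 2: fits
  row 3: fits
  row 4: fits
  row 5: blocked -> lock at row 4

Answer: 4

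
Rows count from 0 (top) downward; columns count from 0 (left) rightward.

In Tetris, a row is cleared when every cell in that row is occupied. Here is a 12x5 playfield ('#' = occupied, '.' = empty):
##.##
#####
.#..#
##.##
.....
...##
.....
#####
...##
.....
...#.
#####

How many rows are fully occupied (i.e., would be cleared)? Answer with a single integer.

Answer: 3

Derivation:
Check each row:
  row 0: 1 empty cell -> not full
  row 1: 0 empty cells -> FULL (clear)
  row 2: 3 empty cells -> not full
  row 3: 1 empty cell -> not full
  row 4: 5 empty cells -> not full
  row 5: 3 empty cells -> not full
  row 6: 5 empty cells -> not full
  row 7: 0 empty cells -> FULL (clear)
  row 8: 3 empty cells -> not full
  row 9: 5 empty cells -> not full
  row 10: 4 empty cells -> not full
  row 11: 0 empty cells -> FULL (clear)
Total rows cleared: 3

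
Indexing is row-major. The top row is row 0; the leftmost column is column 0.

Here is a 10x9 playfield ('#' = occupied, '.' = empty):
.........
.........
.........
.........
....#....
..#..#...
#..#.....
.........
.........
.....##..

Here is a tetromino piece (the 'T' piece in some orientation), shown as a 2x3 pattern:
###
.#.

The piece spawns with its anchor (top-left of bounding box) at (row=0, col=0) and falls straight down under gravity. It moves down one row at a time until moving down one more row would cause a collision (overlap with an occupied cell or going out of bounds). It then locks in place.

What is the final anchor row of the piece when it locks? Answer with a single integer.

Answer: 4

Derivation:
Spawn at (row=0, col=0). Try each row:
  row 0: fits
  row 1: fits
  row 2: fits
  row 3: fits
  row 4: fits
  row 5: blocked -> lock at row 4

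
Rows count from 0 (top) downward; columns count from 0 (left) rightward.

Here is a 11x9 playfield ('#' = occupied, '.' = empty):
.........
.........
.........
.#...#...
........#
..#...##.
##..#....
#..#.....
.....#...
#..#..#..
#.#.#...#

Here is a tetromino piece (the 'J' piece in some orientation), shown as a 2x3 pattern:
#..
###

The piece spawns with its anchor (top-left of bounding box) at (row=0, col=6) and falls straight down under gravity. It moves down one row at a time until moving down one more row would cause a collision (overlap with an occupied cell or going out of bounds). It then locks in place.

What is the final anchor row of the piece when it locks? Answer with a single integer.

Answer: 2

Derivation:
Spawn at (row=0, col=6). Try each row:
  row 0: fits
  row 1: fits
  row 2: fits
  row 3: blocked -> lock at row 2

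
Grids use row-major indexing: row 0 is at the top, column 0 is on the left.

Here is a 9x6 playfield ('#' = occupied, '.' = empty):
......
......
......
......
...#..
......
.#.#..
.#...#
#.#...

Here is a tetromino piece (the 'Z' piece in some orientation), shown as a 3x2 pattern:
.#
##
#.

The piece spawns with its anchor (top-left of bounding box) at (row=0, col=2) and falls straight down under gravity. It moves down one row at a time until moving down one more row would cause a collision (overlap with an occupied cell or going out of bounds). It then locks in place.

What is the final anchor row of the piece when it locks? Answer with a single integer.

Answer: 2

Derivation:
Spawn at (row=0, col=2). Try each row:
  row 0: fits
  row 1: fits
  row 2: fits
  row 3: blocked -> lock at row 2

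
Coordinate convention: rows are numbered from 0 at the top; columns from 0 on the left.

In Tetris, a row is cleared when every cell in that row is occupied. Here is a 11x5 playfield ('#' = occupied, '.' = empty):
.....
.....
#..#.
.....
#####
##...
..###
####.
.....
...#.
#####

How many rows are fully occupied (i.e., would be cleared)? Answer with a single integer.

Answer: 2

Derivation:
Check each row:
  row 0: 5 empty cells -> not full
  row 1: 5 empty cells -> not full
  row 2: 3 empty cells -> not full
  row 3: 5 empty cells -> not full
  row 4: 0 empty cells -> FULL (clear)
  row 5: 3 empty cells -> not full
  row 6: 2 empty cells -> not full
  row 7: 1 empty cell -> not full
  row 8: 5 empty cells -> not full
  row 9: 4 empty cells -> not full
  row 10: 0 empty cells -> FULL (clear)
Total rows cleared: 2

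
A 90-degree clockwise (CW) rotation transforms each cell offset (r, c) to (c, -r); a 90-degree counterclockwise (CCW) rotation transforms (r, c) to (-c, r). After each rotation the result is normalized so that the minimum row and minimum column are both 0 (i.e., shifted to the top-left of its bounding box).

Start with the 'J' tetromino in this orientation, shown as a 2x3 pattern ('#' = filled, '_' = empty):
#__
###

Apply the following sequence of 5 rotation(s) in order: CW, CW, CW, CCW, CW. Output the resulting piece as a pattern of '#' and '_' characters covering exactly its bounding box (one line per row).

Start:
#__
###
After rotation 1 (CW):
##
#_
#_
After rotation 2 (CW):
###
__#
After rotation 3 (CW):
_#
_#
##
After rotation 4 (CCW):
###
__#
After rotation 5 (CW):
_#
_#
##

Answer: _#
_#
##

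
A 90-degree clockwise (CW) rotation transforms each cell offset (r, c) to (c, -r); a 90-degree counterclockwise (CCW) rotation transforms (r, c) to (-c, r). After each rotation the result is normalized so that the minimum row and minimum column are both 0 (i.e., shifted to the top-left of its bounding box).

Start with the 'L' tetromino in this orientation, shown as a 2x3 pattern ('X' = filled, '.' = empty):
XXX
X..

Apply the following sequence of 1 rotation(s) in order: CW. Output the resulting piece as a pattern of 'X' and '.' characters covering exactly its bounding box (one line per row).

Start:
XXX
X..
After rotation 1 (CW):
XX
.X
.X

Answer: XX
.X
.X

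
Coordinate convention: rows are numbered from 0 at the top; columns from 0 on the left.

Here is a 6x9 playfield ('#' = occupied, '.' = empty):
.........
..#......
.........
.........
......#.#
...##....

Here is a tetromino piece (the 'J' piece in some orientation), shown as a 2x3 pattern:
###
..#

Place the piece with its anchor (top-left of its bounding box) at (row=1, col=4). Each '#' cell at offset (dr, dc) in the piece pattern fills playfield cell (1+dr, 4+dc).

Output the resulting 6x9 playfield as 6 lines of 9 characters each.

Answer: .........
..#.###..
......#..
.........
......#.#
...##....

Derivation:
Fill (1+0,4+0) = (1,4)
Fill (1+0,4+1) = (1,5)
Fill (1+0,4+2) = (1,6)
Fill (1+1,4+2) = (2,6)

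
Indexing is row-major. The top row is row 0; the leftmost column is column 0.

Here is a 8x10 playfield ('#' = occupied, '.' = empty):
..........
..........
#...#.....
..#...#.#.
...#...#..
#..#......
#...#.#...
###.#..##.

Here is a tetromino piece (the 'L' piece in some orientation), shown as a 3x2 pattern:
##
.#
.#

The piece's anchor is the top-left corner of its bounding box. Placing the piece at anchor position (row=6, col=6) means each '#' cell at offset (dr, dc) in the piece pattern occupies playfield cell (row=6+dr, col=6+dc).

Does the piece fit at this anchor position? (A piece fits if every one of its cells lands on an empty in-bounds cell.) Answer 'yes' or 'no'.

Answer: no

Derivation:
Check each piece cell at anchor (6, 6):
  offset (0,0) -> (6,6): occupied ('#') -> FAIL
  offset (0,1) -> (6,7): empty -> OK
  offset (1,1) -> (7,7): occupied ('#') -> FAIL
  offset (2,1) -> (8,7): out of bounds -> FAIL
All cells valid: no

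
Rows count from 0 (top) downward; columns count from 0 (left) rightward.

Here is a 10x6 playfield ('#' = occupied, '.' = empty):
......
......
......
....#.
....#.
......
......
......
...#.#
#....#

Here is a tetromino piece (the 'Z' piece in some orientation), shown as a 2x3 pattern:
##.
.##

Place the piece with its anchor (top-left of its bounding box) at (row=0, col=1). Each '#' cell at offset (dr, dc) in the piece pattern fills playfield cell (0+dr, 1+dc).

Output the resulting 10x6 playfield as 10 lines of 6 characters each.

Fill (0+0,1+0) = (0,1)
Fill (0+0,1+1) = (0,2)
Fill (0+1,1+1) = (1,2)
Fill (0+1,1+2) = (1,3)

Answer: .##...
..##..
......
....#.
....#.
......
......
......
...#.#
#....#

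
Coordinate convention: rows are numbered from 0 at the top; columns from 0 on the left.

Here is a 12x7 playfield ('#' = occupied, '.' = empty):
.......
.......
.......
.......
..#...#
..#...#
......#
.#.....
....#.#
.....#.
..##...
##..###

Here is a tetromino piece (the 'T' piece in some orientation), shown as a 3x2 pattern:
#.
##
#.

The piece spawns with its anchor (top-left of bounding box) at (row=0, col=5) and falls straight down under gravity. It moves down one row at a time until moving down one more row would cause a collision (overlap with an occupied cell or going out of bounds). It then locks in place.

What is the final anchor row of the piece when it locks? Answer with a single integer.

Spawn at (row=0, col=5). Try each row:
  row 0: fits
  row 1: fits
  row 2: fits
  row 3: blocked -> lock at row 2

Answer: 2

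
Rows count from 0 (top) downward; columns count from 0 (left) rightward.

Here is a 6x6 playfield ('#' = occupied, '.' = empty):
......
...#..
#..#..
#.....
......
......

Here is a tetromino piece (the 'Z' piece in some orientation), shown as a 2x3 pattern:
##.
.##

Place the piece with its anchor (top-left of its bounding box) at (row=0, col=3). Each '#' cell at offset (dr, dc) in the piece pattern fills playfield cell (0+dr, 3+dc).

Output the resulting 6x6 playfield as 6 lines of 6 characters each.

Fill (0+0,3+0) = (0,3)
Fill (0+0,3+1) = (0,4)
Fill (0+1,3+1) = (1,4)
Fill (0+1,3+2) = (1,5)

Answer: ...##.
...###
#..#..
#.....
......
......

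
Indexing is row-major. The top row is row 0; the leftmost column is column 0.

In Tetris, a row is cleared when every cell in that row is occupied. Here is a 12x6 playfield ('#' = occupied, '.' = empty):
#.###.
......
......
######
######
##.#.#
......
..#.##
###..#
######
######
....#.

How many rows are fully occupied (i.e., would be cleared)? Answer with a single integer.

Check each row:
  row 0: 2 empty cells -> not full
  row 1: 6 empty cells -> not full
  row 2: 6 empty cells -> not full
  row 3: 0 empty cells -> FULL (clear)
  row 4: 0 empty cells -> FULL (clear)
  row 5: 2 empty cells -> not full
  row 6: 6 empty cells -> not full
  row 7: 3 empty cells -> not full
  row 8: 2 empty cells -> not full
  row 9: 0 empty cells -> FULL (clear)
  row 10: 0 empty cells -> FULL (clear)
  row 11: 5 empty cells -> not full
Total rows cleared: 4

Answer: 4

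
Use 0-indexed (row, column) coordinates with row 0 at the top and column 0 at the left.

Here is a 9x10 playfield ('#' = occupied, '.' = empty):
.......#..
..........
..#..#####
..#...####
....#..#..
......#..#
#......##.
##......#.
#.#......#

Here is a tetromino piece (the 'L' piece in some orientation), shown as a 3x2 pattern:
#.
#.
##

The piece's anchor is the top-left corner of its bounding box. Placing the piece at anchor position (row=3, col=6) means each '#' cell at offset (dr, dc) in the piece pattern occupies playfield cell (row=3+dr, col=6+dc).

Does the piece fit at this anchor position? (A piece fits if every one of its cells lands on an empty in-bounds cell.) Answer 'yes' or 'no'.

Answer: no

Derivation:
Check each piece cell at anchor (3, 6):
  offset (0,0) -> (3,6): occupied ('#') -> FAIL
  offset (1,0) -> (4,6): empty -> OK
  offset (2,0) -> (5,6): occupied ('#') -> FAIL
  offset (2,1) -> (5,7): empty -> OK
All cells valid: no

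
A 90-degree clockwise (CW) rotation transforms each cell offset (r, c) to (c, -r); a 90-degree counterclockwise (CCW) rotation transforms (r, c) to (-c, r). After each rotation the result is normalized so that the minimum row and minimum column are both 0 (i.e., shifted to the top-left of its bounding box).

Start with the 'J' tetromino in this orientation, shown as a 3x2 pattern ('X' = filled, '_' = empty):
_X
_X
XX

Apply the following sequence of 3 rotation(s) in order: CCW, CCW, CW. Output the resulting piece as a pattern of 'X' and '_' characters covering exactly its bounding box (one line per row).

Answer: XXX
__X

Derivation:
Start:
_X
_X
XX
After rotation 1 (CCW):
XXX
__X
After rotation 2 (CCW):
XX
X_
X_
After rotation 3 (CW):
XXX
__X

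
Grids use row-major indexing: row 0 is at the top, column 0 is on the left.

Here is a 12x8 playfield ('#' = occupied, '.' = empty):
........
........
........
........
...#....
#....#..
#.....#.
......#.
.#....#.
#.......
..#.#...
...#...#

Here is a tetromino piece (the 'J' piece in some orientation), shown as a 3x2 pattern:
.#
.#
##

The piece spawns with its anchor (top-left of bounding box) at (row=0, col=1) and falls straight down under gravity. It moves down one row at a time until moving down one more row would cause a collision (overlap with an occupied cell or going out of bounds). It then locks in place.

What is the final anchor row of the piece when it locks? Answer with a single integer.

Spawn at (row=0, col=1). Try each row:
  row 0: fits
  row 1: fits
  row 2: fits
  row 3: fits
  row 4: fits
  row 5: fits
  row 6: blocked -> lock at row 5

Answer: 5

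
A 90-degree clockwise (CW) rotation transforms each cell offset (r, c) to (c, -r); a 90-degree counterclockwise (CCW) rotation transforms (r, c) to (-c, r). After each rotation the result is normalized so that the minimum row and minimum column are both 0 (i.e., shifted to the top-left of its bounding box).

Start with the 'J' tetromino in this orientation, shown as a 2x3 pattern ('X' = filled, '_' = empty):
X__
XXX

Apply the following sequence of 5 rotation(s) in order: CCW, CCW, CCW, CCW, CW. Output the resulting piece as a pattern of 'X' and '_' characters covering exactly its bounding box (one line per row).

Start:
X__
XXX
After rotation 1 (CCW):
_X
_X
XX
After rotation 2 (CCW):
XXX
__X
After rotation 3 (CCW):
XX
X_
X_
After rotation 4 (CCW):
X__
XXX
After rotation 5 (CW):
XX
X_
X_

Answer: XX
X_
X_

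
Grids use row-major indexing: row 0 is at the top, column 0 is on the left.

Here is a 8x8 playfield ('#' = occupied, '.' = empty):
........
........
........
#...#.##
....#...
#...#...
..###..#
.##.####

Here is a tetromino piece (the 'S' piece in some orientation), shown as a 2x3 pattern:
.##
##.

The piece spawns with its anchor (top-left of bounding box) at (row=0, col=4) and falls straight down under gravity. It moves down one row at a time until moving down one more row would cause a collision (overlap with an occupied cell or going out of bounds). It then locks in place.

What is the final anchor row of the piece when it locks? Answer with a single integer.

Spawn at (row=0, col=4). Try each row:
  row 0: fits
  row 1: fits
  row 2: blocked -> lock at row 1

Answer: 1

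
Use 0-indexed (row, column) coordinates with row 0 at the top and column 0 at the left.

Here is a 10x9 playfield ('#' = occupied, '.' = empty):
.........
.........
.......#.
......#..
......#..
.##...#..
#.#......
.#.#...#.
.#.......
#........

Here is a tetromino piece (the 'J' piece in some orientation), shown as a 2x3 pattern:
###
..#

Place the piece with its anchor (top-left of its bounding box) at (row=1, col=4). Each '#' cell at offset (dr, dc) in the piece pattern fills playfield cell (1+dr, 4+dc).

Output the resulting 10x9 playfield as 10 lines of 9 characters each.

Answer: .........
....###..
......##.
......#..
......#..
.##...#..
#.#......
.#.#...#.
.#.......
#........

Derivation:
Fill (1+0,4+0) = (1,4)
Fill (1+0,4+1) = (1,5)
Fill (1+0,4+2) = (1,6)
Fill (1+1,4+2) = (2,6)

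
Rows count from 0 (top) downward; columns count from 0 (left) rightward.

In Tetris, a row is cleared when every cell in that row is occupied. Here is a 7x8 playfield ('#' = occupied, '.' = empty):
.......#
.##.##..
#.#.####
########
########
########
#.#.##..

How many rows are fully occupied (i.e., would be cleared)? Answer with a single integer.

Check each row:
  row 0: 7 empty cells -> not full
  row 1: 4 empty cells -> not full
  row 2: 2 empty cells -> not full
  row 3: 0 empty cells -> FULL (clear)
  row 4: 0 empty cells -> FULL (clear)
  row 5: 0 empty cells -> FULL (clear)
  row 6: 4 empty cells -> not full
Total rows cleared: 3

Answer: 3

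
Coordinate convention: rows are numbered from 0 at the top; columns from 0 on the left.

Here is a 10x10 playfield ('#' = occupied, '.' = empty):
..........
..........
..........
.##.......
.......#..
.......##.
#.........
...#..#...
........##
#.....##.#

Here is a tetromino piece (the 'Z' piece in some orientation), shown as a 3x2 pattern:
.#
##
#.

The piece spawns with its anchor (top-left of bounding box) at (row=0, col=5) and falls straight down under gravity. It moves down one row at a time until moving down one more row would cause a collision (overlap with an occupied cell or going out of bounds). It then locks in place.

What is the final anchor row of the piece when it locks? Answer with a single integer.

Spawn at (row=0, col=5). Try each row:
  row 0: fits
  row 1: fits
  row 2: fits
  row 3: fits
  row 4: fits
  row 5: fits
  row 6: blocked -> lock at row 5

Answer: 5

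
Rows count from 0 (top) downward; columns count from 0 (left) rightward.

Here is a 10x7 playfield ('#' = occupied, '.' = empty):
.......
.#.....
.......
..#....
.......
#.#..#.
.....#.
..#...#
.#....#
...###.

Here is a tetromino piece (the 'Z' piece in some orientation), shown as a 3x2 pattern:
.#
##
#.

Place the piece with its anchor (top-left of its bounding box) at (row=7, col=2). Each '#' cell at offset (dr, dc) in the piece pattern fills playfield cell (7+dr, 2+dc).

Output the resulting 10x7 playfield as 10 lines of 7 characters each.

Answer: .......
.#.....
.......
..#....
.......
#.#..#.
.....#.
..##..#
.###..#
..####.

Derivation:
Fill (7+0,2+1) = (7,3)
Fill (7+1,2+0) = (8,2)
Fill (7+1,2+1) = (8,3)
Fill (7+2,2+0) = (9,2)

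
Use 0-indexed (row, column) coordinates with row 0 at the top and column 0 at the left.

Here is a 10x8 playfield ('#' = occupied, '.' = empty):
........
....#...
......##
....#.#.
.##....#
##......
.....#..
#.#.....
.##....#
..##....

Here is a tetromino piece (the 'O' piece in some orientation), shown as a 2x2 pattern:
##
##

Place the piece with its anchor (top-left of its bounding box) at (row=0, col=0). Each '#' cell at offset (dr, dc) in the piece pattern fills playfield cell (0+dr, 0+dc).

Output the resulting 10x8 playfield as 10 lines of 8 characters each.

Fill (0+0,0+0) = (0,0)
Fill (0+0,0+1) = (0,1)
Fill (0+1,0+0) = (1,0)
Fill (0+1,0+1) = (1,1)

Answer: ##......
##..#...
......##
....#.#.
.##....#
##......
.....#..
#.#.....
.##....#
..##....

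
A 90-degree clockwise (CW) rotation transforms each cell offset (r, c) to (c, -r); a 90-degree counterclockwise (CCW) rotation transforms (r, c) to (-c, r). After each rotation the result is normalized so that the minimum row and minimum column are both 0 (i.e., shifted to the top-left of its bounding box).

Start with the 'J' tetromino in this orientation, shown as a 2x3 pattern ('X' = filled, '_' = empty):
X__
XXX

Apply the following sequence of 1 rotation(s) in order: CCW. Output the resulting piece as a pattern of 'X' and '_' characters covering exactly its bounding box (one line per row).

Answer: _X
_X
XX

Derivation:
Start:
X__
XXX
After rotation 1 (CCW):
_X
_X
XX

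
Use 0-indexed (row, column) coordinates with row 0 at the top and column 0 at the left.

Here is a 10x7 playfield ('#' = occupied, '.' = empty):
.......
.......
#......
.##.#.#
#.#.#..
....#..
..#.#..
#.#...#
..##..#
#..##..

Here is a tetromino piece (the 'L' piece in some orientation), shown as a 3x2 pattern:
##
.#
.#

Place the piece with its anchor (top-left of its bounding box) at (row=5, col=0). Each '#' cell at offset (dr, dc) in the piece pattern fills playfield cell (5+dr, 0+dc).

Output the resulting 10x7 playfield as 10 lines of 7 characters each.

Answer: .......
.......
#......
.##.#.#
#.#.#..
##..#..
.##.#..
###...#
..##..#
#..##..

Derivation:
Fill (5+0,0+0) = (5,0)
Fill (5+0,0+1) = (5,1)
Fill (5+1,0+1) = (6,1)
Fill (5+2,0+1) = (7,1)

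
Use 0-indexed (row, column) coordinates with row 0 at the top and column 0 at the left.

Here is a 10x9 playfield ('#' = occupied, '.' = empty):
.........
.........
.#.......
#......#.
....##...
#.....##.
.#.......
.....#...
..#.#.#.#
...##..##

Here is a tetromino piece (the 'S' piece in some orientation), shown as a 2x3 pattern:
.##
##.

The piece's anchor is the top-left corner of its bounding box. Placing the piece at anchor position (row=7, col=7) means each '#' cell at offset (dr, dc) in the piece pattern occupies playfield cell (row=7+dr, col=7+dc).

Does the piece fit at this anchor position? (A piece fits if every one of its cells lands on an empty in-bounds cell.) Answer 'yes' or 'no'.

Answer: no

Derivation:
Check each piece cell at anchor (7, 7):
  offset (0,1) -> (7,8): empty -> OK
  offset (0,2) -> (7,9): out of bounds -> FAIL
  offset (1,0) -> (8,7): empty -> OK
  offset (1,1) -> (8,8): occupied ('#') -> FAIL
All cells valid: no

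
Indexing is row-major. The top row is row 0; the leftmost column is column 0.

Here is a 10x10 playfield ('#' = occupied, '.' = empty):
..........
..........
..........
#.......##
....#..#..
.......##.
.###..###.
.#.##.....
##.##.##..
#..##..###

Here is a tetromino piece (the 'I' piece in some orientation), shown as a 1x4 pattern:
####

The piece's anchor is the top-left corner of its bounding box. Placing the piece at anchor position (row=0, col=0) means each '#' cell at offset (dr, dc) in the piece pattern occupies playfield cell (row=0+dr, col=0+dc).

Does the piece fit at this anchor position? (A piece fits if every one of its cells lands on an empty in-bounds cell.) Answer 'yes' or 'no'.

Check each piece cell at anchor (0, 0):
  offset (0,0) -> (0,0): empty -> OK
  offset (0,1) -> (0,1): empty -> OK
  offset (0,2) -> (0,2): empty -> OK
  offset (0,3) -> (0,3): empty -> OK
All cells valid: yes

Answer: yes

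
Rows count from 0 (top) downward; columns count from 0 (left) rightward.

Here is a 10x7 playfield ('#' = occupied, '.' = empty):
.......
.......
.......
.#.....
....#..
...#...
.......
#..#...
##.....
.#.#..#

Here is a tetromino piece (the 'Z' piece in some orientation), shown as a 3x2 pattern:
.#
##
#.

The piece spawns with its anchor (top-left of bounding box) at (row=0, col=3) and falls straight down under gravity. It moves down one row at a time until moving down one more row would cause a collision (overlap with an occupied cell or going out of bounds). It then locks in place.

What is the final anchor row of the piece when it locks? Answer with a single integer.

Answer: 2

Derivation:
Spawn at (row=0, col=3). Try each row:
  row 0: fits
  row 1: fits
  row 2: fits
  row 3: blocked -> lock at row 2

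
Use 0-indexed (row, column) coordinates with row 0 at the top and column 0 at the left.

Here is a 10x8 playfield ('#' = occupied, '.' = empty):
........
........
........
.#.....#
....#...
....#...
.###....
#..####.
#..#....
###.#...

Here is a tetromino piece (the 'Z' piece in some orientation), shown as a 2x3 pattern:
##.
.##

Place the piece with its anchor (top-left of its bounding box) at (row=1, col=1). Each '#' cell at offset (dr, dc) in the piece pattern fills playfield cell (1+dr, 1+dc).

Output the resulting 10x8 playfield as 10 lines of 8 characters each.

Fill (1+0,1+0) = (1,1)
Fill (1+0,1+1) = (1,2)
Fill (1+1,1+1) = (2,2)
Fill (1+1,1+2) = (2,3)

Answer: ........
.##.....
..##....
.#.....#
....#...
....#...
.###....
#..####.
#..#....
###.#...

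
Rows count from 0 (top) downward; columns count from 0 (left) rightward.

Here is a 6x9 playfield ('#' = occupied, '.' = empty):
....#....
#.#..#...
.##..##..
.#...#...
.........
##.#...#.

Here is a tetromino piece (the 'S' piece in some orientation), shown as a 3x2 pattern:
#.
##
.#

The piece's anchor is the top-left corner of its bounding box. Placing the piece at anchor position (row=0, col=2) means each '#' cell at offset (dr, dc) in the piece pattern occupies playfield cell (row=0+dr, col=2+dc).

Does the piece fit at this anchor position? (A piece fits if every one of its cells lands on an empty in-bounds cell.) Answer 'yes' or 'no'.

Answer: no

Derivation:
Check each piece cell at anchor (0, 2):
  offset (0,0) -> (0,2): empty -> OK
  offset (1,0) -> (1,2): occupied ('#') -> FAIL
  offset (1,1) -> (1,3): empty -> OK
  offset (2,1) -> (2,3): empty -> OK
All cells valid: no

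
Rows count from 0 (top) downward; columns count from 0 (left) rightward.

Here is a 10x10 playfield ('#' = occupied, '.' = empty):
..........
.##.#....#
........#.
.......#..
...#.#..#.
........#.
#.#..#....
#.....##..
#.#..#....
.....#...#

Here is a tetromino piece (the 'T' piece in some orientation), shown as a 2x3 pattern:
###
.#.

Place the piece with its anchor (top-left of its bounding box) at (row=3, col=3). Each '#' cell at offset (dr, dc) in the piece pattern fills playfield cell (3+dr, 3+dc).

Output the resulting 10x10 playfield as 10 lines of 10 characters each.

Answer: ..........
.##.#....#
........#.
...###.#..
...###..#.
........#.
#.#..#....
#.....##..
#.#..#....
.....#...#

Derivation:
Fill (3+0,3+0) = (3,3)
Fill (3+0,3+1) = (3,4)
Fill (3+0,3+2) = (3,5)
Fill (3+1,3+1) = (4,4)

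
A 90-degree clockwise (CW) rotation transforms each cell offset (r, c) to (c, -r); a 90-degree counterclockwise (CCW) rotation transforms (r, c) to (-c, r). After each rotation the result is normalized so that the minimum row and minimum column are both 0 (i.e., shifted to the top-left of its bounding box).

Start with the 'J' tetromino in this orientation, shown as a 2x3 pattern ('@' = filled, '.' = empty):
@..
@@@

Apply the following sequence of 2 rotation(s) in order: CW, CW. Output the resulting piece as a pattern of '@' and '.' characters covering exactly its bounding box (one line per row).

Answer: @@@
..@

Derivation:
Start:
@..
@@@
After rotation 1 (CW):
@@
@.
@.
After rotation 2 (CW):
@@@
..@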